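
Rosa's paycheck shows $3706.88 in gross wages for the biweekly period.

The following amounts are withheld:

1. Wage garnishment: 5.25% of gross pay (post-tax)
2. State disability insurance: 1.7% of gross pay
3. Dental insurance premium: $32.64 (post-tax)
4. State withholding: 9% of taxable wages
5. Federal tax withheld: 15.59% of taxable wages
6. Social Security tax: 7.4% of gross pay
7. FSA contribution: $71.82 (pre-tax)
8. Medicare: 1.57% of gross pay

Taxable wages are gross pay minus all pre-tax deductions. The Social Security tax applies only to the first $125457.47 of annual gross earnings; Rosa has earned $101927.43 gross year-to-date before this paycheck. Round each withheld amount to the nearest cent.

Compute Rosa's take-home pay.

$2118.41

FSA contribution: $71.82
Taxable wages = $3706.88 − $71.82 = $3635.06
Federal tax withheld: $3635.06 × 0.1559 = $566.71
State withholding: $3635.06 × 0.09 = $327.16
Medicare: $3706.88 × 0.0157 = $58.20
Social Security tax: cap not yet reached, full $3706.88 is subject → $3706.88 × 0.074 = $274.31
State disability insurance: $3706.88 × 0.017 = $63.02
Wage garnishment: $3706.88 × 0.0525 = $194.61
Dental insurance premium: $32.64
Total deductions = $71.82 + $566.71 + $327.16 + $58.20 + $274.31 + $63.02 + $194.61 + $32.64 = $1588.47
Net pay = $3706.88 − $1588.47 = $2118.41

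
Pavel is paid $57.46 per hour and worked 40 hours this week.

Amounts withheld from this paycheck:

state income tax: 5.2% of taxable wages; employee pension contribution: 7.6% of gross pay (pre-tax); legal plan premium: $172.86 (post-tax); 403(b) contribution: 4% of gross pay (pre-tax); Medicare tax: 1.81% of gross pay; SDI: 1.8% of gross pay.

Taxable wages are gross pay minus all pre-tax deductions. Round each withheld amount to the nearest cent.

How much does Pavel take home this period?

$1,670.30

Gross pay: 40 × $57.46 = $2,298.40
403(b) contribution: $2,298.40 × 0.04 = $91.94
Employee pension contribution: $2,298.40 × 0.076 = $174.68
Pre-tax total = $91.94 + $174.68 = $266.62
Taxable wages = $2,298.40 − $266.62 = $2,031.78
State income tax: $2,031.78 × 0.052 = $105.65
Medicare tax: $2,298.40 × 0.0181 = $41.60
SDI: $2,298.40 × 0.018 = $41.37
Legal plan premium: $172.86
Total deductions = $91.94 + $174.68 + $105.65 + $41.60 + $41.37 + $172.86 = $628.10
Net pay = $2,298.40 − $628.10 = $1,670.30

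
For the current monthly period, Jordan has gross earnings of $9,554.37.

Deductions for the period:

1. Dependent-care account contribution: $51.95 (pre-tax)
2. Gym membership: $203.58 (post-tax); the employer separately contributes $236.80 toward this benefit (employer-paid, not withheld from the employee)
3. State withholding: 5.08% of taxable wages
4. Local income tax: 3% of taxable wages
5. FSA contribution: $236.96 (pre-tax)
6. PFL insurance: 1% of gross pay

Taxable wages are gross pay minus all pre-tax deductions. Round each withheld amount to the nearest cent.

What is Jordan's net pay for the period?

$8,217.69

Dependent-care account contribution: $51.95
FSA contribution: $236.96
Pre-tax total = $51.95 + $236.96 = $288.91
Taxable wages = $9,554.37 − $288.91 = $9,265.46
Local income tax: $9,265.46 × 0.03 = $277.96
State withholding: $9,265.46 × 0.0508 = $470.69
PFL insurance: $9,554.37 × 0.01 = $95.54
Gym membership: $203.58
(Employer's $236.80 toward gym membership is not withheld from the employee.)
Total deductions = $51.95 + $236.96 + $277.96 + $470.69 + $95.54 + $203.58 = $1,336.68
Net pay = $9,554.37 − $1,336.68 = $8,217.69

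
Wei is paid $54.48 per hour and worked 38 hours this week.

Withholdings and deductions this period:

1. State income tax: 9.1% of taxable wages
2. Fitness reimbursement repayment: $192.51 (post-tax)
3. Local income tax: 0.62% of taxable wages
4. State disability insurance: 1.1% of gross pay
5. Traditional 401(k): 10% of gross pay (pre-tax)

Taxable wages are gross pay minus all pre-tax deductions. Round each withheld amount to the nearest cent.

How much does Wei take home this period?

$1,466.84

Gross pay: 38 × $54.48 = $2,070.24
Traditional 401(k): $2,070.24 × 0.1 = $207.02
Taxable wages = $2,070.24 − $207.02 = $1,863.22
Local income tax: $1,863.22 × 0.0062 = $11.55
State income tax: $1,863.22 × 0.091 = $169.55
State disability insurance: $2,070.24 × 0.011 = $22.77
Fitness reimbursement repayment: $192.51
Total deductions = $207.02 + $11.55 + $169.55 + $22.77 + $192.51 = $603.40
Net pay = $2,070.24 − $603.40 = $1,466.84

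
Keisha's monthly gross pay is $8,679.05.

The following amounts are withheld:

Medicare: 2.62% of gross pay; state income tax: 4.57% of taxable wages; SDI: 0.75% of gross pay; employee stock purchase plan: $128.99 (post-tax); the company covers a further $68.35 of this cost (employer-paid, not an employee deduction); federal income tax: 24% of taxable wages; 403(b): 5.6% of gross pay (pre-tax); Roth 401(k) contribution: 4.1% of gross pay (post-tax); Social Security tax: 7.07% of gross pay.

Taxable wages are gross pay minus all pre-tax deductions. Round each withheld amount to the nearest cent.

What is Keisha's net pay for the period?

$4,461.36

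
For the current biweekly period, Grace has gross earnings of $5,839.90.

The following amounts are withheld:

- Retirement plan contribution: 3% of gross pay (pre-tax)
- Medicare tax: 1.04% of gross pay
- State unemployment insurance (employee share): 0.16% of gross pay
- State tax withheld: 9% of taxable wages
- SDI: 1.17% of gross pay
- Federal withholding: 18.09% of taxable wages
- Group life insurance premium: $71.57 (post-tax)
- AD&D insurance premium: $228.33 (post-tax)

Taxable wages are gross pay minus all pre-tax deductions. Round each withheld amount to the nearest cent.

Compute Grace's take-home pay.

$3,691.84

Retirement plan contribution: $5,839.90 × 0.03 = $175.20
Taxable wages = $5,839.90 − $175.20 = $5,664.70
Federal withholding: $5,664.70 × 0.1809 = $1,024.74
State tax withheld: $5,664.70 × 0.09 = $509.82
SDI: $5,839.90 × 0.0117 = $68.33
Medicare tax: $5,839.90 × 0.0104 = $60.73
State unemployment insurance (employee share): $5,839.90 × 0.0016 = $9.34
Group life insurance premium: $71.57
AD&D insurance premium: $228.33
Total deductions = $175.20 + $1,024.74 + $509.82 + $68.33 + $60.73 + $9.34 + $71.57 + $228.33 = $2,148.06
Net pay = $5,839.90 − $2,148.06 = $3,691.84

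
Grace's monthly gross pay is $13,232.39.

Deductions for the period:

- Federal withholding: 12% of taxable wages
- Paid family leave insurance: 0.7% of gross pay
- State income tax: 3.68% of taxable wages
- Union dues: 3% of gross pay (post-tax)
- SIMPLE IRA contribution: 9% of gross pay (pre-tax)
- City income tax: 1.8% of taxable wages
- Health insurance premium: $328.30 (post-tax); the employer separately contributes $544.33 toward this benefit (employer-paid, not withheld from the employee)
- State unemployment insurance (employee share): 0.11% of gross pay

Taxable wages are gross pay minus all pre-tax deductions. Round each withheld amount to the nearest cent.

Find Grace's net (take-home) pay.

$9,104.15

SIMPLE IRA contribution: $13,232.39 × 0.09 = $1,190.92
Taxable wages = $13,232.39 − $1,190.92 = $12,041.47
Federal withholding: $12,041.47 × 0.12 = $1,444.98
State income tax: $12,041.47 × 0.0368 = $443.13
City income tax: $12,041.47 × 0.018 = $216.75
Paid family leave insurance: $13,232.39 × 0.007 = $92.63
State unemployment insurance (employee share): $13,232.39 × 0.0011 = $14.56
Health insurance premium: $328.30
Union dues: $13,232.39 × 0.03 = $396.97
(Employer's $544.33 toward health insurance premium is not withheld from the employee.)
Total deductions = $1,190.92 + $1,444.98 + $443.13 + $216.75 + $92.63 + $14.56 + $328.30 + $396.97 = $4,128.24
Net pay = $13,232.39 − $4,128.24 = $9,104.15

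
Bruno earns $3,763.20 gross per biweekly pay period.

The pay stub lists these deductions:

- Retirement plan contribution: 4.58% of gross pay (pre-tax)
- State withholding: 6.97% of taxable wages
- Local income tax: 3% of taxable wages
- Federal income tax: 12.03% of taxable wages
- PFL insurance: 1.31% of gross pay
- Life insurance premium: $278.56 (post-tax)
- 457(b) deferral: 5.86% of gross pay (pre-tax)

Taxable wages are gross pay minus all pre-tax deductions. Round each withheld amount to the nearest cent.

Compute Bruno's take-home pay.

$2,301.00

Retirement plan contribution: $3,763.20 × 0.0458 = $172.35
457(b) deferral: $3,763.20 × 0.0586 = $220.52
Pre-tax total = $172.35 + $220.52 = $392.87
Taxable wages = $3,763.20 − $392.87 = $3,370.33
State withholding: $3,370.33 × 0.0697 = $234.91
Local income tax: $3,370.33 × 0.03 = $101.11
Federal income tax: $3,370.33 × 0.1203 = $405.45
PFL insurance: $3,763.20 × 0.0131 = $49.30
Life insurance premium: $278.56
Total deductions = $172.35 + $220.52 + $234.91 + $101.11 + $405.45 + $49.30 + $278.56 = $1,462.20
Net pay = $3,763.20 − $1,462.20 = $2,301.00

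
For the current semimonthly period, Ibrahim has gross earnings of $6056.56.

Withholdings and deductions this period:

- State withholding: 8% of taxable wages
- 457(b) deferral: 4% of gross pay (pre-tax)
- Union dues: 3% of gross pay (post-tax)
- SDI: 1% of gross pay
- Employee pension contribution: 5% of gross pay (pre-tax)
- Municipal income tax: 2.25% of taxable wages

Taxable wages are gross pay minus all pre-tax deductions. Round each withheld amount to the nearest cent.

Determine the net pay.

$4704.27

457(b) deferral: $6056.56 × 0.04 = $242.26
Employee pension contribution: $6056.56 × 0.05 = $302.83
Pre-tax total = $242.26 + $302.83 = $545.09
Taxable wages = $6056.56 − $545.09 = $5511.47
Municipal income tax: $5511.47 × 0.0225 = $124.01
State withholding: $5511.47 × 0.08 = $440.92
SDI: $6056.56 × 0.01 = $60.57
Union dues: $6056.56 × 0.03 = $181.70
Total deductions = $242.26 + $302.83 + $124.01 + $440.92 + $60.57 + $181.70 = $1352.29
Net pay = $6056.56 − $1352.29 = $4704.27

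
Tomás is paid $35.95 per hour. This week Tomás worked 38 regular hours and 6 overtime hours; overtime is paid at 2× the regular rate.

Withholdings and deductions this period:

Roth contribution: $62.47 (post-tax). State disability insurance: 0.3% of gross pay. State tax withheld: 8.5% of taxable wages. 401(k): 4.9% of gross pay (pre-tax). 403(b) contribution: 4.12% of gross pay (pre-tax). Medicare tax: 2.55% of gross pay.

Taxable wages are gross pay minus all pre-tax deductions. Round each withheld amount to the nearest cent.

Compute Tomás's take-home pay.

$1,382.65

Regular pay: 38 × $35.95 = $1,366.10
Overtime pay: 6 × $35.95 × 2 = $431.40
Gross pay = $1,366.10 + $431.40 = $1,797.50
401(k): $1,797.50 × 0.049 = $88.08
403(b) contribution: $1,797.50 × 0.0412 = $74.06
Pre-tax total = $88.08 + $74.06 = $162.14
Taxable wages = $1,797.50 − $162.14 = $1,635.36
State tax withheld: $1,635.36 × 0.085 = $139.01
State disability insurance: $1,797.50 × 0.003 = $5.39
Medicare tax: $1,797.50 × 0.0255 = $45.84
Roth contribution: $62.47
Total deductions = $88.08 + $74.06 + $139.01 + $5.39 + $45.84 + $62.47 = $414.85
Net pay = $1,797.50 − $414.85 = $1,382.65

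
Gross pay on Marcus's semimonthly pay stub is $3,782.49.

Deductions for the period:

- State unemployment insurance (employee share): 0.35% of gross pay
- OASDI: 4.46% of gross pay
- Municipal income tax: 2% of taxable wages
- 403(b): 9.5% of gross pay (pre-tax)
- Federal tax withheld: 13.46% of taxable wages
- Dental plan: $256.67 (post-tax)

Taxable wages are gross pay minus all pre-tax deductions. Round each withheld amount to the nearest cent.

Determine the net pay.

$2,455.32

403(b): $3,782.49 × 0.095 = $359.34
Taxable wages = $3,782.49 − $359.34 = $3,423.15
Federal tax withheld: $3,423.15 × 0.1346 = $460.76
Municipal income tax: $3,423.15 × 0.02 = $68.46
OASDI: $3,782.49 × 0.0446 = $168.70
State unemployment insurance (employee share): $3,782.49 × 0.0035 = $13.24
Dental plan: $256.67
Total deductions = $359.34 + $460.76 + $68.46 + $168.70 + $13.24 + $256.67 = $1,327.17
Net pay = $3,782.49 − $1,327.17 = $2,455.32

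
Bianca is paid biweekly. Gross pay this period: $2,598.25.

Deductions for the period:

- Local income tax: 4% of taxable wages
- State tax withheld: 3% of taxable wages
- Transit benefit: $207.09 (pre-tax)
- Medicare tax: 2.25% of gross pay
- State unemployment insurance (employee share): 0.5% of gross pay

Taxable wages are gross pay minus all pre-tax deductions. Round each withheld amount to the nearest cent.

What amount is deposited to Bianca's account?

$2,152.33

Transit benefit: $207.09
Taxable wages = $2,598.25 − $207.09 = $2,391.16
Local income tax: $2,391.16 × 0.04 = $95.65
State tax withheld: $2,391.16 × 0.03 = $71.73
Medicare tax: $2,598.25 × 0.0225 = $58.46
State unemployment insurance (employee share): $2,598.25 × 0.005 = $12.99
Total deductions = $207.09 + $95.65 + $71.73 + $58.46 + $12.99 = $445.92
Net pay = $2,598.25 − $445.92 = $2,152.33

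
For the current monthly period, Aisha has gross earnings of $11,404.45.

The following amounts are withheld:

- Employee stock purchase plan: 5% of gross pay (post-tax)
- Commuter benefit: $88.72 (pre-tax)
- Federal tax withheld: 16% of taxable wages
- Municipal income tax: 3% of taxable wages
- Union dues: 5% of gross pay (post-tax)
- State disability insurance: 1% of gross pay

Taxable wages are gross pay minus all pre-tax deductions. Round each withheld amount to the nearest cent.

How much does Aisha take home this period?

$7,911.26

Commuter benefit: $88.72
Taxable wages = $11,404.45 − $88.72 = $11,315.73
Municipal income tax: $11,315.73 × 0.03 = $339.47
Federal tax withheld: $11,315.73 × 0.16 = $1,810.52
State disability insurance: $11,404.45 × 0.01 = $114.04
Union dues: $11,404.45 × 0.05 = $570.22
Employee stock purchase plan: $11,404.45 × 0.05 = $570.22
Total deductions = $88.72 + $339.47 + $1,810.52 + $114.04 + $570.22 + $570.22 = $3,493.19
Net pay = $11,404.45 − $3,493.19 = $7,911.26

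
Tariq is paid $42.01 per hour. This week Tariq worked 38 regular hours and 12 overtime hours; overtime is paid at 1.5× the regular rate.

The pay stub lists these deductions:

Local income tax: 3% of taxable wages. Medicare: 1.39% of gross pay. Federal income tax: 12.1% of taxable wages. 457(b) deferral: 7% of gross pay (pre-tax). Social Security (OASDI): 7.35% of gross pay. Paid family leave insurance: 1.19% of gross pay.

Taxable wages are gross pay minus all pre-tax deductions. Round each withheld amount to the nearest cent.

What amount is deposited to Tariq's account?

Regular pay: 38 × $42.01 = $1,596.38
Overtime pay: 12 × $42.01 × 1.5 = $756.18
Gross pay = $1,596.38 + $756.18 = $2,352.56
457(b) deferral: $2,352.56 × 0.07 = $164.68
Taxable wages = $2,352.56 − $164.68 = $2,187.88
Federal income tax: $2,187.88 × 0.121 = $264.73
Local income tax: $2,187.88 × 0.03 = $65.64
Social Security (OASDI): $2,352.56 × 0.0735 = $172.91
Paid family leave insurance: $2,352.56 × 0.0119 = $28.00
Medicare: $2,352.56 × 0.0139 = $32.70
Total deductions = $164.68 + $264.73 + $65.64 + $172.91 + $28.00 + $32.70 = $728.66
Net pay = $2,352.56 − $728.66 = $1,623.90

$1,623.90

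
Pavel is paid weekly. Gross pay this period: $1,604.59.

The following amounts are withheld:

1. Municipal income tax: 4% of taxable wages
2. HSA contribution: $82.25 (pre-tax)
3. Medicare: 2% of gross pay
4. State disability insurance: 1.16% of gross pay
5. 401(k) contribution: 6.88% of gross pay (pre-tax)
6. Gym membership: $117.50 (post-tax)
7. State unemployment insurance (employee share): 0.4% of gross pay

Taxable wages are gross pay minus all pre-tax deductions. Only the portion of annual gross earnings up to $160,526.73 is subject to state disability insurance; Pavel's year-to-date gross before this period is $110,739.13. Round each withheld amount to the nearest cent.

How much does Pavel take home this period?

$1,180.84

HSA contribution: $82.25
401(k) contribution: $1,604.59 × 0.0688 = $110.40
Pre-tax total = $82.25 + $110.40 = $192.65
Taxable wages = $1,604.59 − $192.65 = $1,411.94
Municipal income tax: $1,411.94 × 0.04 = $56.48
Medicare: $1,604.59 × 0.02 = $32.09
State disability insurance: cap not yet reached, full $1,604.59 is subject → $1,604.59 × 0.0116 = $18.61
State unemployment insurance (employee share): $1,604.59 × 0.004 = $6.42
Gym membership: $117.50
Total deductions = $82.25 + $110.40 + $56.48 + $32.09 + $18.61 + $6.42 + $117.50 = $423.75
Net pay = $1,604.59 − $423.75 = $1,180.84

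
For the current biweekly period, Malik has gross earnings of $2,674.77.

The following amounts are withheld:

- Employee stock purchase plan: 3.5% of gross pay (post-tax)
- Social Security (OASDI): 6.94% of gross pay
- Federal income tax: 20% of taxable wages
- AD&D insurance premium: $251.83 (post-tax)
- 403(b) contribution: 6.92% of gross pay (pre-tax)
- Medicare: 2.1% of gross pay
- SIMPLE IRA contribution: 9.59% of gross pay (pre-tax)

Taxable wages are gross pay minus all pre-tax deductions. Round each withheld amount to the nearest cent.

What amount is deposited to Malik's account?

$1,199.29

403(b) contribution: $2,674.77 × 0.0692 = $185.09
SIMPLE IRA contribution: $2,674.77 × 0.0959 = $256.51
Pre-tax total = $185.09 + $256.51 = $441.60
Taxable wages = $2,674.77 − $441.60 = $2,233.17
Federal income tax: $2,233.17 × 0.2 = $446.63
Medicare: $2,674.77 × 0.021 = $56.17
Social Security (OASDI): $2,674.77 × 0.0694 = $185.63
Employee stock purchase plan: $2,674.77 × 0.035 = $93.62
AD&D insurance premium: $251.83
Total deductions = $185.09 + $256.51 + $446.63 + $56.17 + $185.63 + $93.62 + $251.83 = $1,475.48
Net pay = $2,674.77 − $1,475.48 = $1,199.29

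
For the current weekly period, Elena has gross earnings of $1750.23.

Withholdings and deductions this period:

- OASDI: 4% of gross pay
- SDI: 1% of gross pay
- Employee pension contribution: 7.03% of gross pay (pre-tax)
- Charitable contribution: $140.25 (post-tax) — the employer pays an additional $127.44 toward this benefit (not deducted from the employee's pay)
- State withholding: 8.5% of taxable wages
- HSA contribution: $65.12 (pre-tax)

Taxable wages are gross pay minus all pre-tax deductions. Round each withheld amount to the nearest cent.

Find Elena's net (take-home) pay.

$1201.53

HSA contribution: $65.12
Employee pension contribution: $1750.23 × 0.0703 = $123.04
Pre-tax total = $65.12 + $123.04 = $188.16
Taxable wages = $1750.23 − $188.16 = $1562.07
State withholding: $1562.07 × 0.085 = $132.78
SDI: $1750.23 × 0.01 = $17.50
OASDI: $1750.23 × 0.04 = $70.01
Charitable contribution: $140.25
(Employer's $127.44 toward charitable contribution is not withheld from the employee.)
Total deductions = $65.12 + $123.04 + $132.78 + $17.50 + $70.01 + $140.25 = $548.70
Net pay = $1750.23 − $548.70 = $1201.53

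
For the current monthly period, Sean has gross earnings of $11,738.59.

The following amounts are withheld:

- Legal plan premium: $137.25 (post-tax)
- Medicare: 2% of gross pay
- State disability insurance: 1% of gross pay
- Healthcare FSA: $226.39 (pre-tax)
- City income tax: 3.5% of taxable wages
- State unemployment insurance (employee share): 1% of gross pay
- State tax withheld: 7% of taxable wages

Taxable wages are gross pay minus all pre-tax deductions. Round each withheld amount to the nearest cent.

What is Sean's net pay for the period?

$9,696.62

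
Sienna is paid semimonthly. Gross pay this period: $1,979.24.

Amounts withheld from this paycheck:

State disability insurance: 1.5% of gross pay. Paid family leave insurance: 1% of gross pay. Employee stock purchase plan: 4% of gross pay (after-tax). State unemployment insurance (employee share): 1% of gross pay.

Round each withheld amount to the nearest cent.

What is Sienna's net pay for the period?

$1,830.80

State unemployment insurance (employee share): $1,979.24 × 0.01 = $19.79
Paid family leave insurance: $1,979.24 × 0.01 = $19.79
State disability insurance: $1,979.24 × 0.015 = $29.69
Employee stock purchase plan: $1,979.24 × 0.04 = $79.17
Total deductions = $19.79 + $19.79 + $29.69 + $79.17 = $148.44
Net pay = $1,979.24 − $148.44 = $1,830.80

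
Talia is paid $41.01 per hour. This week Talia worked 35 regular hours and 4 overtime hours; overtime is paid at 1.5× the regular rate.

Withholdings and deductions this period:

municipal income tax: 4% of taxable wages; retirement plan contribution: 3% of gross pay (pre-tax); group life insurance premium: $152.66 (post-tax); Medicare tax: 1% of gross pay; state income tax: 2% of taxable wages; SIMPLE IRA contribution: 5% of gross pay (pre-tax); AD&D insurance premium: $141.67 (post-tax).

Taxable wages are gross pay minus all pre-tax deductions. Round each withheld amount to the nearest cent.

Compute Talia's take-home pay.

Regular pay: 35 × $41.01 = $1,435.35
Overtime pay: 4 × $41.01 × 1.5 = $246.06
Gross pay = $1,435.35 + $246.06 = $1,681.41
Retirement plan contribution: $1,681.41 × 0.03 = $50.44
SIMPLE IRA contribution: $1,681.41 × 0.05 = $84.07
Pre-tax total = $50.44 + $84.07 = $134.51
Taxable wages = $1,681.41 − $134.51 = $1,546.90
State income tax: $1,546.90 × 0.02 = $30.94
Municipal income tax: $1,546.90 × 0.04 = $61.88
Medicare tax: $1,681.41 × 0.01 = $16.81
AD&D insurance premium: $141.67
Group life insurance premium: $152.66
Total deductions = $50.44 + $84.07 + $30.94 + $61.88 + $16.81 + $141.67 + $152.66 = $538.47
Net pay = $1,681.41 − $538.47 = $1,142.94

$1,142.94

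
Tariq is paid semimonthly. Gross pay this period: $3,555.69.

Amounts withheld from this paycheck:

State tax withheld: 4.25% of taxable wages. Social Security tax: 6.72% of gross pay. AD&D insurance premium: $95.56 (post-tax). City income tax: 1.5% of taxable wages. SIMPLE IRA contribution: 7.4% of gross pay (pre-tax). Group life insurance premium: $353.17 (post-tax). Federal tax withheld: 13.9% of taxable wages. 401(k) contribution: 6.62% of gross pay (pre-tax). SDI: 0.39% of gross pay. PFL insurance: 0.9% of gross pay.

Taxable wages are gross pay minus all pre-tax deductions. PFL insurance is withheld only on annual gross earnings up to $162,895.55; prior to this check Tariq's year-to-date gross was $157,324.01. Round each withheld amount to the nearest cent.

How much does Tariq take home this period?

SIMPLE IRA contribution: $3,555.69 × 0.074 = $263.12
401(k) contribution: $3,555.69 × 0.0662 = $235.39
Pre-tax total = $263.12 + $235.39 = $498.51
Taxable wages = $3,555.69 − $498.51 = $3,057.18
State tax withheld: $3,057.18 × 0.0425 = $129.93
City income tax: $3,057.18 × 0.015 = $45.86
Federal tax withheld: $3,057.18 × 0.139 = $424.95
SDI: $3,555.69 × 0.0039 = $13.87
PFL insurance: cap not yet reached, full $3,555.69 is subject → $3,555.69 × 0.009 = $32.00
Social Security tax: $3,555.69 × 0.0672 = $238.94
Group life insurance premium: $353.17
AD&D insurance premium: $95.56
Total deductions = $263.12 + $235.39 + $129.93 + $45.86 + $424.95 + $13.87 + $32.00 + $238.94 + $353.17 + $95.56 = $1,832.79
Net pay = $3,555.69 − $1,832.79 = $1,722.90

$1,722.90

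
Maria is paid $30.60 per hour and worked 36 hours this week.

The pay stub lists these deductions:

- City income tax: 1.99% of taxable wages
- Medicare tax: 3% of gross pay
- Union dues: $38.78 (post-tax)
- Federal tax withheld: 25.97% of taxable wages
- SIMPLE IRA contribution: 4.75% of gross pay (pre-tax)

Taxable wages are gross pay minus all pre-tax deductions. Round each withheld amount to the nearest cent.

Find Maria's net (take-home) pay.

$684.06

Gross pay: 36 × $30.60 = $1,101.60
SIMPLE IRA contribution: $1,101.60 × 0.0475 = $52.33
Taxable wages = $1,101.60 − $52.33 = $1,049.27
City income tax: $1,049.27 × 0.0199 = $20.88
Federal tax withheld: $1,049.27 × 0.2597 = $272.50
Medicare tax: $1,101.60 × 0.03 = $33.05
Union dues: $38.78
Total deductions = $52.33 + $20.88 + $272.50 + $33.05 + $38.78 = $417.54
Net pay = $1,101.60 − $417.54 = $684.06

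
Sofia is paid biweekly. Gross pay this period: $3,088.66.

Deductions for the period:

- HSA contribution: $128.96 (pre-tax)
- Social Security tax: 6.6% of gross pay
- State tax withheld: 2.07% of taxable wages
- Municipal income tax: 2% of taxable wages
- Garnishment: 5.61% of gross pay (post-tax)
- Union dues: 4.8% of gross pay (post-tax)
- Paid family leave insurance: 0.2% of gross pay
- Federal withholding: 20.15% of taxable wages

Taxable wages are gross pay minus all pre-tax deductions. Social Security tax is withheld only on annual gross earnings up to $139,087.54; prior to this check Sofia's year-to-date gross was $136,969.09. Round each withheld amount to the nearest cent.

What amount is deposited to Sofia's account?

HSA contribution: $128.96
Taxable wages = $3,088.66 − $128.96 = $2,959.70
Federal withholding: $2,959.70 × 0.2015 = $596.38
Municipal income tax: $2,959.70 × 0.02 = $59.19
State tax withheld: $2,959.70 × 0.0207 = $61.27
Paid family leave insurance: $3,088.66 × 0.002 = $6.18
Social Security tax: only $139,087.54 − $136,969.09 = $2,118.45 of this check is subject → $2,118.45 × 0.066 = $139.82
Union dues: $3,088.66 × 0.048 = $148.26
Garnishment: $3,088.66 × 0.0561 = $173.27
Total deductions = $128.96 + $596.38 + $59.19 + $61.27 + $6.18 + $139.82 + $148.26 + $173.27 = $1,313.33
Net pay = $3,088.66 − $1,313.33 = $1,775.33

$1,775.33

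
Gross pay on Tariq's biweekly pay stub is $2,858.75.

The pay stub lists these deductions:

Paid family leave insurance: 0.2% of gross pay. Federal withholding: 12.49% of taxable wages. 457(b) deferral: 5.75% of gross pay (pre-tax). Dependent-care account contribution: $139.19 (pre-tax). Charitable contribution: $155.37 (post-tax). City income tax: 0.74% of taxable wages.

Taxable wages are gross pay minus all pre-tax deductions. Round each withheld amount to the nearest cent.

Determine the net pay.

$2,056.04

457(b) deferral: $2,858.75 × 0.0575 = $164.38
Dependent-care account contribution: $139.19
Pre-tax total = $164.38 + $139.19 = $303.57
Taxable wages = $2,858.75 − $303.57 = $2,555.18
City income tax: $2,555.18 × 0.0074 = $18.91
Federal withholding: $2,555.18 × 0.1249 = $319.14
Paid family leave insurance: $2,858.75 × 0.002 = $5.72
Charitable contribution: $155.37
Total deductions = $164.38 + $139.19 + $18.91 + $319.14 + $5.72 + $155.37 = $802.71
Net pay = $2,858.75 − $802.71 = $2,056.04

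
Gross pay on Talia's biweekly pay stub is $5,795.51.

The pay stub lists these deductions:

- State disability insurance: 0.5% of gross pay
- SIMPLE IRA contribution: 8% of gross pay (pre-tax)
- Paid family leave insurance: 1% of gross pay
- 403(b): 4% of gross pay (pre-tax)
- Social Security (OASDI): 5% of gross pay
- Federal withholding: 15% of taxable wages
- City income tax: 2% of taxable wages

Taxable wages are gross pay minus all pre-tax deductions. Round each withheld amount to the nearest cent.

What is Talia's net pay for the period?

$3,856.32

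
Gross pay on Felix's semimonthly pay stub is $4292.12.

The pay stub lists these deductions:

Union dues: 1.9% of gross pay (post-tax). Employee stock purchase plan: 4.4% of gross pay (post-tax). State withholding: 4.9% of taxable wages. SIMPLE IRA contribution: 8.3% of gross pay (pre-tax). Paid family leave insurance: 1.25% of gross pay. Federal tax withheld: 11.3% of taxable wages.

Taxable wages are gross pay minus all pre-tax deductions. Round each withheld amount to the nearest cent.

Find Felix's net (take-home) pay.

$2974.21

SIMPLE IRA contribution: $4292.12 × 0.083 = $356.25
Taxable wages = $4292.12 − $356.25 = $3935.87
State withholding: $3935.87 × 0.049 = $192.86
Federal tax withheld: $3935.87 × 0.113 = $444.75
Paid family leave insurance: $4292.12 × 0.0125 = $53.65
Union dues: $4292.12 × 0.019 = $81.55
Employee stock purchase plan: $4292.12 × 0.044 = $188.85
Total deductions = $356.25 + $192.86 + $444.75 + $53.65 + $81.55 + $188.85 = $1317.91
Net pay = $4292.12 − $1317.91 = $2974.21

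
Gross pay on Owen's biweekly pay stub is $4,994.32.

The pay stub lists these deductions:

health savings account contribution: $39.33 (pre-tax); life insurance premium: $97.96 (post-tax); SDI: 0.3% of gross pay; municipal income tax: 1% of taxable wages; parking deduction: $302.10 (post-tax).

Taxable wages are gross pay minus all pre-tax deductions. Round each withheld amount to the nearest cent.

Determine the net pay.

Health savings account contribution: $39.33
Taxable wages = $4,994.32 − $39.33 = $4,954.99
Municipal income tax: $4,954.99 × 0.01 = $49.55
SDI: $4,994.32 × 0.003 = $14.98
Life insurance premium: $97.96
Parking deduction: $302.10
Total deductions = $39.33 + $49.55 + $14.98 + $97.96 + $302.10 = $503.92
Net pay = $4,994.32 − $503.92 = $4,490.40

$4,490.40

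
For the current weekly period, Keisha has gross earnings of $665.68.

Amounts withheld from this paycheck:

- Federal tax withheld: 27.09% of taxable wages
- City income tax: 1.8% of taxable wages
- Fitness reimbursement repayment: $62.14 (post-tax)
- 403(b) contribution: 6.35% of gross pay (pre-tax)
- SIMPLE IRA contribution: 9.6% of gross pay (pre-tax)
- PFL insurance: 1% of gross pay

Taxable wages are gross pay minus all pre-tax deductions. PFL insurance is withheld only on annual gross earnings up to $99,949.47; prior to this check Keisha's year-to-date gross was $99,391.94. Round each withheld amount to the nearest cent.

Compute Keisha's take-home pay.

403(b) contribution: $665.68 × 0.0635 = $42.27
SIMPLE IRA contribution: $665.68 × 0.096 = $63.91
Pre-tax total = $42.27 + $63.91 = $106.18
Taxable wages = $665.68 − $106.18 = $559.50
City income tax: $559.50 × 0.018 = $10.07
Federal tax withheld: $559.50 × 0.2709 = $151.57
PFL insurance: only $99,949.47 − $99,391.94 = $557.53 of this check is subject → $557.53 × 0.01 = $5.58
Fitness reimbursement repayment: $62.14
Total deductions = $42.27 + $63.91 + $10.07 + $151.57 + $5.58 + $62.14 = $335.54
Net pay = $665.68 − $335.54 = $330.14

$330.14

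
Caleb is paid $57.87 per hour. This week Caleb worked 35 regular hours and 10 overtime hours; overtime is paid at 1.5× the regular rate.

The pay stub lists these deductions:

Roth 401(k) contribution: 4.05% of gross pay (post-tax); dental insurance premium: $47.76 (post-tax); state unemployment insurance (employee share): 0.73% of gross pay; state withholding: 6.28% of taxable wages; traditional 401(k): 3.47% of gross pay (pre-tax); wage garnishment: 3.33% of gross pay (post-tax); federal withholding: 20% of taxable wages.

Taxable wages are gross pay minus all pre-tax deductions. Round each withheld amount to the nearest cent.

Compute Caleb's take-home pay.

$1,776.65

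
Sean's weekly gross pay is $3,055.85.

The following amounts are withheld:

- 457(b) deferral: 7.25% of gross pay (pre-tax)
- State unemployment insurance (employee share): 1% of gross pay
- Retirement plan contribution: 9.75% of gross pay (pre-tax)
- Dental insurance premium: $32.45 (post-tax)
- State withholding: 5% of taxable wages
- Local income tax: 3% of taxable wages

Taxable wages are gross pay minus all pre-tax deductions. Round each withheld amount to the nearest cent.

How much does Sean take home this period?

457(b) deferral: $3,055.85 × 0.0725 = $221.55
Retirement plan contribution: $3,055.85 × 0.0975 = $297.95
Pre-tax total = $221.55 + $297.95 = $519.50
Taxable wages = $3,055.85 − $519.50 = $2,536.35
Local income tax: $2,536.35 × 0.03 = $76.09
State withholding: $2,536.35 × 0.05 = $126.82
State unemployment insurance (employee share): $3,055.85 × 0.01 = $30.56
Dental insurance premium: $32.45
Total deductions = $221.55 + $297.95 + $76.09 + $126.82 + $30.56 + $32.45 = $785.42
Net pay = $3,055.85 − $785.42 = $2,270.43

$2,270.43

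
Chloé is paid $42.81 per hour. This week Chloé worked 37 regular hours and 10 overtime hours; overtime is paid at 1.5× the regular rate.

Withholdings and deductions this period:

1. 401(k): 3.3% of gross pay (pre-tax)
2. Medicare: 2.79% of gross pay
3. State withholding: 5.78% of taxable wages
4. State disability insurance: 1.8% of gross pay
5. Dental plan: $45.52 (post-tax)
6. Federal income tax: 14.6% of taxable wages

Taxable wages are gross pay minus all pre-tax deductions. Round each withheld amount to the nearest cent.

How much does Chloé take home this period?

$1,566.25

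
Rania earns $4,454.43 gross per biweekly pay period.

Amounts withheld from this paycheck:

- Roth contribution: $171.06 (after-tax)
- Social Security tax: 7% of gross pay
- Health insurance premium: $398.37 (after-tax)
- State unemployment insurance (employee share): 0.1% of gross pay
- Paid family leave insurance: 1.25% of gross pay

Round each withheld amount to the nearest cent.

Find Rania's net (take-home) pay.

Paid family leave insurance: $4,454.43 × 0.0125 = $55.68
State unemployment insurance (employee share): $4,454.43 × 0.001 = $4.45
Social Security tax: $4,454.43 × 0.07 = $311.81
Roth contribution: $171.06
Health insurance premium: $398.37
Total deductions = $55.68 + $4.45 + $311.81 + $171.06 + $398.37 = $941.37
Net pay = $4,454.43 − $941.37 = $3,513.06

$3,513.06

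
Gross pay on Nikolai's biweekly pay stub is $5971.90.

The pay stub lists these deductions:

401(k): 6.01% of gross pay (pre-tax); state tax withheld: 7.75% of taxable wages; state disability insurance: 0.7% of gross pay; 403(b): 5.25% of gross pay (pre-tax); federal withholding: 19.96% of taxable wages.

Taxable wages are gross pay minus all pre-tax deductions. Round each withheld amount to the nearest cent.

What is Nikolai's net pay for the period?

401(k): $5971.90 × 0.0601 = $358.91
403(b): $5971.90 × 0.0525 = $313.52
Pre-tax total = $358.91 + $313.52 = $672.43
Taxable wages = $5971.90 − $672.43 = $5299.47
State tax withheld: $5299.47 × 0.0775 = $410.71
Federal withholding: $5299.47 × 0.1996 = $1057.77
State disability insurance: $5971.90 × 0.007 = $41.80
Total deductions = $358.91 + $313.52 + $410.71 + $1057.77 + $41.80 = $2182.71
Net pay = $5971.90 − $2182.71 = $3789.19

$3789.19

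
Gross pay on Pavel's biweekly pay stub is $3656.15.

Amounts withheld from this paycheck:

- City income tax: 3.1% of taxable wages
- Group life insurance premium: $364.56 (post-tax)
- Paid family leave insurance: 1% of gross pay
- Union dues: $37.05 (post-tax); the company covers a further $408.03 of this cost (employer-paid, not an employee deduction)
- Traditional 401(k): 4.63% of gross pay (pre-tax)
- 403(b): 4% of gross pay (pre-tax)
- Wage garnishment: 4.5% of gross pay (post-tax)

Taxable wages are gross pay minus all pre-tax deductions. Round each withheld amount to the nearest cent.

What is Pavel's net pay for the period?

Traditional 401(k): $3656.15 × 0.0463 = $169.28
403(b): $3656.15 × 0.04 = $146.25
Pre-tax total = $169.28 + $146.25 = $315.53
Taxable wages = $3656.15 − $315.53 = $3340.62
City income tax: $3340.62 × 0.031 = $103.56
Paid family leave insurance: $3656.15 × 0.01 = $36.56
Group life insurance premium: $364.56
Union dues: $37.05
Wage garnishment: $3656.15 × 0.045 = $164.53
(Employer's $408.03 toward union dues is not withheld from the employee.)
Total deductions = $169.28 + $146.25 + $103.56 + $36.56 + $364.56 + $37.05 + $164.53 = $1021.79
Net pay = $3656.15 − $1021.79 = $2634.36

$2634.36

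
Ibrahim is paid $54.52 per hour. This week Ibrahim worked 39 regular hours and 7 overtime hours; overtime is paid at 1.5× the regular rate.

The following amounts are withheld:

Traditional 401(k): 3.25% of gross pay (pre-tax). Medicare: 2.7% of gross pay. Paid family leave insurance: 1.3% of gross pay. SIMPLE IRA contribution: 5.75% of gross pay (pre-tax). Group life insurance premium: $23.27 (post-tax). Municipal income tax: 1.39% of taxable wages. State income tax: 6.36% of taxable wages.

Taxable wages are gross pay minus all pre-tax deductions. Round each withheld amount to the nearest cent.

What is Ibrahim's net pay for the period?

$2,134.30

Regular pay: 39 × $54.52 = $2,126.28
Overtime pay: 7 × $54.52 × 1.5 = $572.46
Gross pay = $2,126.28 + $572.46 = $2,698.74
SIMPLE IRA contribution: $2,698.74 × 0.0575 = $155.18
Traditional 401(k): $2,698.74 × 0.0325 = $87.71
Pre-tax total = $155.18 + $87.71 = $242.89
Taxable wages = $2,698.74 − $242.89 = $2,455.85
State income tax: $2,455.85 × 0.0636 = $156.19
Municipal income tax: $2,455.85 × 0.0139 = $34.14
Medicare: $2,698.74 × 0.027 = $72.87
Paid family leave insurance: $2,698.74 × 0.013 = $35.08
Group life insurance premium: $23.27
Total deductions = $155.18 + $87.71 + $156.19 + $34.14 + $72.87 + $35.08 + $23.27 = $564.44
Net pay = $2,698.74 − $564.44 = $2,134.30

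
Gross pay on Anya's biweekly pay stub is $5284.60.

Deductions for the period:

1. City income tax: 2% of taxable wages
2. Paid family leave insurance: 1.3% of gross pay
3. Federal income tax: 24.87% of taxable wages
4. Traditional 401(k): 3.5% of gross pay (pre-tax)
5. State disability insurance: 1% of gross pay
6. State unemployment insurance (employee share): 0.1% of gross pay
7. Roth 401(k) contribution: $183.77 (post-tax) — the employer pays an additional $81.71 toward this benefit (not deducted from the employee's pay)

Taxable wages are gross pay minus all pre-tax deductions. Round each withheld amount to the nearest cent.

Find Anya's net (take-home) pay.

Traditional 401(k): $5284.60 × 0.035 = $184.96
Taxable wages = $5284.60 − $184.96 = $5099.64
Federal income tax: $5099.64 × 0.2487 = $1268.28
City income tax: $5099.64 × 0.02 = $101.99
Paid family leave insurance: $5284.60 × 0.013 = $68.70
State disability insurance: $5284.60 × 0.01 = $52.85
State unemployment insurance (employee share): $5284.60 × 0.001 = $5.28
Roth 401(k) contribution: $183.77
(Employer's $81.71 toward Roth 401(k) contribution is not withheld from the employee.)
Total deductions = $184.96 + $1268.28 + $101.99 + $68.70 + $52.85 + $5.28 + $183.77 = $1865.83
Net pay = $5284.60 − $1865.83 = $3418.77

$3418.77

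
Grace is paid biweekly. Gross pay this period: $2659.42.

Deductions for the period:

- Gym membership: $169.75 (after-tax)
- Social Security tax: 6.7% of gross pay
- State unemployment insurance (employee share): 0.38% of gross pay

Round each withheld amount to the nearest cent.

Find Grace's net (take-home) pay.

$2301.38

Social Security tax: $2659.42 × 0.067 = $178.18
State unemployment insurance (employee share): $2659.42 × 0.0038 = $10.11
Gym membership: $169.75
Total deductions = $178.18 + $10.11 + $169.75 = $358.04
Net pay = $2659.42 − $358.04 = $2301.38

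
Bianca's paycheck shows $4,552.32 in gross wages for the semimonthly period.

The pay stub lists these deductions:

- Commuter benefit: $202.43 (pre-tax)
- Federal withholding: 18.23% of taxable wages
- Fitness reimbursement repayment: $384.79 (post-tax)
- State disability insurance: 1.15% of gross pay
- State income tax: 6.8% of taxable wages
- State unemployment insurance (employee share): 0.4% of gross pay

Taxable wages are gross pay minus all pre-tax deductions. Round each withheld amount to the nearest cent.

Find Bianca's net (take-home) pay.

Commuter benefit: $202.43
Taxable wages = $4,552.32 − $202.43 = $4,349.89
Federal withholding: $4,349.89 × 0.1823 = $792.98
State income tax: $4,349.89 × 0.068 = $295.79
State disability insurance: $4,552.32 × 0.0115 = $52.35
State unemployment insurance (employee share): $4,552.32 × 0.004 = $18.21
Fitness reimbursement repayment: $384.79
Total deductions = $202.43 + $792.98 + $295.79 + $52.35 + $18.21 + $384.79 = $1,746.55
Net pay = $4,552.32 − $1,746.55 = $2,805.77

$2,805.77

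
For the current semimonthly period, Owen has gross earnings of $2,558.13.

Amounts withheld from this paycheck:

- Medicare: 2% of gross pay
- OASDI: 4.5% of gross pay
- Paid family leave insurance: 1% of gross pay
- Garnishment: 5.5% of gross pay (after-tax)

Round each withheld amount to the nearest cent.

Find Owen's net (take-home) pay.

OASDI: $2,558.13 × 0.045 = $115.12
Paid family leave insurance: $2,558.13 × 0.01 = $25.58
Medicare: $2,558.13 × 0.02 = $51.16
Garnishment: $2,558.13 × 0.055 = $140.70
Total deductions = $115.12 + $25.58 + $51.16 + $140.70 = $332.56
Net pay = $2,558.13 − $332.56 = $2,225.57

$2,225.57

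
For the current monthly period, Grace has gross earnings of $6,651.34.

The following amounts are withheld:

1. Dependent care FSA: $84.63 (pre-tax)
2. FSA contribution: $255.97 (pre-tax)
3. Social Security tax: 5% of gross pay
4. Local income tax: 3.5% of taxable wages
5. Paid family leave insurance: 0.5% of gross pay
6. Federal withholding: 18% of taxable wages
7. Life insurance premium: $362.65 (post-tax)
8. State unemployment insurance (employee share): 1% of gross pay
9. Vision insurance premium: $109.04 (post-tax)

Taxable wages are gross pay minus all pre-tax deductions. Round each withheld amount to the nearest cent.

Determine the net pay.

Dependent care FSA: $84.63
FSA contribution: $255.97
Pre-tax total = $84.63 + $255.97 = $340.60
Taxable wages = $6,651.34 − $340.60 = $6,310.74
Local income tax: $6,310.74 × 0.035 = $220.88
Federal withholding: $6,310.74 × 0.18 = $1,135.93
Paid family leave insurance: $6,651.34 × 0.005 = $33.26
Social Security tax: $6,651.34 × 0.05 = $332.57
State unemployment insurance (employee share): $6,651.34 × 0.01 = $66.51
Life insurance premium: $362.65
Vision insurance premium: $109.04
Total deductions = $84.63 + $255.97 + $220.88 + $1,135.93 + $33.26 + $332.57 + $66.51 + $362.65 + $109.04 = $2,601.44
Net pay = $6,651.34 − $2,601.44 = $4,049.90

$4,049.90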